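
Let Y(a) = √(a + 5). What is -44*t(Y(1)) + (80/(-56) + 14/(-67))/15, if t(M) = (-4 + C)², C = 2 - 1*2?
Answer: -1651136/2345 ≈ -704.11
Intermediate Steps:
Y(a) = √(5 + a)
C = 0 (C = 2 - 2 = 0)
t(M) = 16 (t(M) = (-4 + 0)² = (-4)² = 16)
-44*t(Y(1)) + (80/(-56) + 14/(-67))/15 = -44*16 + (80/(-56) + 14/(-67))/15 = -704 + (80*(-1/56) + 14*(-1/67))*(1/15) = -704 + (-10/7 - 14/67)*(1/15) = -704 - 768/469*1/15 = -704 - 256/2345 = -1651136/2345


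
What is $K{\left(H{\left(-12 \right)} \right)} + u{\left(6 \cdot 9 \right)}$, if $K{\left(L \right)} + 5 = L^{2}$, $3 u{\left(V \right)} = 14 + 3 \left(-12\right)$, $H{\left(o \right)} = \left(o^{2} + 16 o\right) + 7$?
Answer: $\frac{5006}{3} \approx 1668.7$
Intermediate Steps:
$H{\left(o \right)} = 7 + o^{2} + 16 o$
$u{\left(V \right)} = - \frac{22}{3}$ ($u{\left(V \right)} = \frac{14 + 3 \left(-12\right)}{3} = \frac{14 - 36}{3} = \frac{1}{3} \left(-22\right) = - \frac{22}{3}$)
$K{\left(L \right)} = -5 + L^{2}$
$K{\left(H{\left(-12 \right)} \right)} + u{\left(6 \cdot 9 \right)} = \left(-5 + \left(7 + \left(-12\right)^{2} + 16 \left(-12\right)\right)^{2}\right) - \frac{22}{3} = \left(-5 + \left(7 + 144 - 192\right)^{2}\right) - \frac{22}{3} = \left(-5 + \left(-41\right)^{2}\right) - \frac{22}{3} = \left(-5 + 1681\right) - \frac{22}{3} = 1676 - \frac{22}{3} = \frac{5006}{3}$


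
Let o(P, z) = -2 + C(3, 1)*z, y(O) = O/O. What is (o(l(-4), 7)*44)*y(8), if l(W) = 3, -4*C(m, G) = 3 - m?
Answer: -88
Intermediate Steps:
y(O) = 1
C(m, G) = -3/4 + m/4 (C(m, G) = -(3 - m)/4 = -3/4 + m/4)
o(P, z) = -2 (o(P, z) = -2 + (-3/4 + (1/4)*3)*z = -2 + (-3/4 + 3/4)*z = -2 + 0*z = -2 + 0 = -2)
(o(l(-4), 7)*44)*y(8) = -2*44*1 = -88*1 = -88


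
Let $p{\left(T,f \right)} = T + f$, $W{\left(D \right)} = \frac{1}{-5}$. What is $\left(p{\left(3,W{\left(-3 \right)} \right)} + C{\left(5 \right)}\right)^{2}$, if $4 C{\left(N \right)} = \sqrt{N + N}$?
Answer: $\frac{1693}{200} + \frac{7 \sqrt{10}}{5} \approx 12.892$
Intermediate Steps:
$W{\left(D \right)} = - \frac{1}{5}$
$C{\left(N \right)} = \frac{\sqrt{2} \sqrt{N}}{4}$ ($C{\left(N \right)} = \frac{\sqrt{N + N}}{4} = \frac{\sqrt{2 N}}{4} = \frac{\sqrt{2} \sqrt{N}}{4}$)
$\left(p{\left(3,W{\left(-3 \right)} \right)} + C{\left(5 \right)}\right)^{2} = \left(\left(3 - \frac{1}{5}\right) + \frac{\sqrt{2} \sqrt{5}}{4}\right)^{2} = \left(\frac{14}{5} + \frac{\sqrt{10}}{4}\right)^{2}$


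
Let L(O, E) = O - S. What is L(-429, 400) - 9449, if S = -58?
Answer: -9820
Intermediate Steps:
L(O, E) = 58 + O (L(O, E) = O - 1*(-58) = O + 58 = 58 + O)
L(-429, 400) - 9449 = (58 - 429) - 9449 = -371 - 9449 = -9820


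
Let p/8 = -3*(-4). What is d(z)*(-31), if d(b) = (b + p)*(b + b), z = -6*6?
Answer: 133920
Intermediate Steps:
z = -36
p = 96 (p = 8*(-3*(-4)) = 8*12 = 96)
d(b) = 2*b*(96 + b) (d(b) = (b + 96)*(b + b) = (96 + b)*(2*b) = 2*b*(96 + b))
d(z)*(-31) = (2*(-36)*(96 - 36))*(-31) = (2*(-36)*60)*(-31) = -4320*(-31) = 133920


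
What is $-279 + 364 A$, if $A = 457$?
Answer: $166069$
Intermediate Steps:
$-279 + 364 A = -279 + 364 \cdot 457 = -279 + 166348 = 166069$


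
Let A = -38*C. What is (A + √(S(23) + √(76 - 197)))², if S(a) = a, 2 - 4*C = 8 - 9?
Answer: (57 - 2*√(23 + 11*I))²/4 ≈ 554.57 - 52.665*I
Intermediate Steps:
C = ¾ (C = ½ - (8 - 9)/4 = ½ - ¼*(-1) = ½ + ¼ = ¾ ≈ 0.75000)
A = -57/2 (A = -38*¾ = -57/2 ≈ -28.500)
(A + √(S(23) + √(76 - 197)))² = (-57/2 + √(23 + √(76 - 197)))² = (-57/2 + √(23 + √(-121)))² = (-57/2 + √(23 + 11*I))²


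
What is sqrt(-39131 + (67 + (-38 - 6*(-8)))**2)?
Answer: I*sqrt(33202) ≈ 182.21*I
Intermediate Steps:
sqrt(-39131 + (67 + (-38 - 6*(-8)))**2) = sqrt(-39131 + (67 + (-38 + 48))**2) = sqrt(-39131 + (67 + 10)**2) = sqrt(-39131 + 77**2) = sqrt(-39131 + 5929) = sqrt(-33202) = I*sqrt(33202)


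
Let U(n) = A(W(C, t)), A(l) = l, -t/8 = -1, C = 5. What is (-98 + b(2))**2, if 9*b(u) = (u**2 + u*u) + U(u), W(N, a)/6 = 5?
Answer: 712336/81 ≈ 8794.3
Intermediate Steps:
t = 8 (t = -8*(-1) = 8)
W(N, a) = 30 (W(N, a) = 6*5 = 30)
U(n) = 30
b(u) = 10/3 + 2*u**2/9 (b(u) = ((u**2 + u*u) + 30)/9 = ((u**2 + u**2) + 30)/9 = (2*u**2 + 30)/9 = (30 + 2*u**2)/9 = 10/3 + 2*u**2/9)
(-98 + b(2))**2 = (-98 + (10/3 + (2/9)*2**2))**2 = (-98 + (10/3 + (2/9)*4))**2 = (-98 + (10/3 + 8/9))**2 = (-98 + 38/9)**2 = (-844/9)**2 = 712336/81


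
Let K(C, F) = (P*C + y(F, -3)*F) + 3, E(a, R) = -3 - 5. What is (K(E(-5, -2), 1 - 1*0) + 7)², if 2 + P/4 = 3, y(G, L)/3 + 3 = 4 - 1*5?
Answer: 1156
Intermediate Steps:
y(G, L) = -12 (y(G, L) = -9 + 3*(4 - 1*5) = -9 + 3*(4 - 5) = -9 + 3*(-1) = -9 - 3 = -12)
P = 4 (P = -8 + 4*3 = -8 + 12 = 4)
E(a, R) = -8
K(C, F) = 3 - 12*F + 4*C (K(C, F) = (4*C - 12*F) + 3 = (-12*F + 4*C) + 3 = 3 - 12*F + 4*C)
(K(E(-5, -2), 1 - 1*0) + 7)² = ((3 - 12*(1 - 1*0) + 4*(-8)) + 7)² = ((3 - 12*(1 + 0) - 32) + 7)² = ((3 - 12*1 - 32) + 7)² = ((3 - 12 - 32) + 7)² = (-41 + 7)² = (-34)² = 1156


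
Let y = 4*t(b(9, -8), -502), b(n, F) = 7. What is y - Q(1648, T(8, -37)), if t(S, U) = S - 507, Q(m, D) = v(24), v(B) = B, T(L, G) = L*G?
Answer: -2024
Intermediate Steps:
T(L, G) = G*L
Q(m, D) = 24
t(S, U) = -507 + S
y = -2000 (y = 4*(-507 + 7) = 4*(-500) = -2000)
y - Q(1648, T(8, -37)) = -2000 - 1*24 = -2000 - 24 = -2024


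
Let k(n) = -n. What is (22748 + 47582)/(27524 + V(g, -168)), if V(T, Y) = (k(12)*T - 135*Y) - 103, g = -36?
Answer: 70330/50533 ≈ 1.3918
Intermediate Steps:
V(T, Y) = -103 - 135*Y - 12*T (V(T, Y) = ((-1*12)*T - 135*Y) - 103 = (-12*T - 135*Y) - 103 = (-135*Y - 12*T) - 103 = -103 - 135*Y - 12*T)
(22748 + 47582)/(27524 + V(g, -168)) = (22748 + 47582)/(27524 + (-103 - 135*(-168) - 12*(-36))) = 70330/(27524 + (-103 + 22680 + 432)) = 70330/(27524 + 23009) = 70330/50533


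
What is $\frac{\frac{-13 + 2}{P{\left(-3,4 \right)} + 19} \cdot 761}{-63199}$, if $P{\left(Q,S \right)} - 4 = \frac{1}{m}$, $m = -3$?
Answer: $\frac{25113}{4297532} \approx 0.0058436$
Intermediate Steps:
$P{\left(Q,S \right)} = \frac{11}{3}$ ($P{\left(Q,S \right)} = 4 + \frac{1}{-3} = 4 - \frac{1}{3} = \frac{11}{3}$)
$\frac{\frac{-13 + 2}{P{\left(-3,4 \right)} + 19} \cdot 761}{-63199} = \frac{\frac{-13 + 2}{\frac{11}{3} + 19} \cdot 761}{-63199} = - \frac{11}{\frac{68}{3}} \cdot 761 \left(- \frac{1}{63199}\right) = \left(-11\right) \frac{3}{68} \cdot 761 \left(- \frac{1}{63199}\right) = \left(- \frac{33}{68}\right) 761 \left(- \frac{1}{63199}\right) = \left(- \frac{25113}{68}\right) \left(- \frac{1}{63199}\right) = \frac{25113}{4297532}$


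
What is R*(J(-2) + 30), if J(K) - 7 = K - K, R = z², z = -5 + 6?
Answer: 37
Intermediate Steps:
z = 1
R = 1 (R = 1² = 1)
J(K) = 7 (J(K) = 7 + (K - K) = 7 + 0 = 7)
R*(J(-2) + 30) = 1*(7 + 30) = 1*37 = 37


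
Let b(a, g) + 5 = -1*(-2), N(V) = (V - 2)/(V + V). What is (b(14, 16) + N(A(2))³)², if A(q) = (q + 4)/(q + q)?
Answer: 421201/46656 ≈ 9.0278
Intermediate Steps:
A(q) = (4 + q)/(2*q) (A(q) = (4 + q)/((2*q)) = (4 + q)*(1/(2*q)) = (4 + q)/(2*q))
N(V) = (-2 + V)/(2*V) (N(V) = (-2 + V)/((2*V)) = (-2 + V)*(1/(2*V)) = (-2 + V)/(2*V))
b(a, g) = -3 (b(a, g) = -5 - 1*(-2) = -5 + 2 = -3)
(b(14, 16) + N(A(2))³)² = (-3 + ((-2 + (½)*(4 + 2)/2)/(2*(((½)*(4 + 2)/2))))³)² = (-3 + ((-2 + (½)*(½)*6)/(2*(((½)*(½)*6))))³)² = (-3 + ((-2 + 3/2)/(2*(3/2)))³)² = (-3 + ((½)*(⅔)*(-½))³)² = (-3 + (-⅙)³)² = (-3 - 1/216)² = (-649/216)² = 421201/46656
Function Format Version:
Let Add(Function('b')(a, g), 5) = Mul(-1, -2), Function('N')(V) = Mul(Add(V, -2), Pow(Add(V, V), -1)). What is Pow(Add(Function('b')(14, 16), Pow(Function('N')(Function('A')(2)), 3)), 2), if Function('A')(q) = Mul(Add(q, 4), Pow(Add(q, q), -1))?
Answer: Rational(421201, 46656) ≈ 9.0278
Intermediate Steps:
Function('A')(q) = Mul(Rational(1, 2), Pow(q, -1), Add(4, q)) (Function('A')(q) = Mul(Add(4, q), Pow(Mul(2, q), -1)) = Mul(Add(4, q), Mul(Rational(1, 2), Pow(q, -1))) = Mul(Rational(1, 2), Pow(q, -1), Add(4, q)))
Function('N')(V) = Mul(Rational(1, 2), Pow(V, -1), Add(-2, V)) (Function('N')(V) = Mul(Add(-2, V), Pow(Mul(2, V), -1)) = Mul(Add(-2, V), Mul(Rational(1, 2), Pow(V, -1))) = Mul(Rational(1, 2), Pow(V, -1), Add(-2, V)))
Function('b')(a, g) = -3 (Function('b')(a, g) = Add(-5, Mul(-1, -2)) = Add(-5, 2) = -3)
Pow(Add(Function('b')(14, 16), Pow(Function('N')(Function('A')(2)), 3)), 2) = Pow(Add(-3, Pow(Mul(Rational(1, 2), Pow(Mul(Rational(1, 2), Pow(2, -1), Add(4, 2)), -1), Add(-2, Mul(Rational(1, 2), Pow(2, -1), Add(4, 2)))), 3)), 2) = Pow(Add(-3, Pow(Mul(Rational(1, 2), Pow(Mul(Rational(1, 2), Rational(1, 2), 6), -1), Add(-2, Mul(Rational(1, 2), Rational(1, 2), 6))), 3)), 2) = Pow(Add(-3, Pow(Mul(Rational(1, 2), Pow(Rational(3, 2), -1), Add(-2, Rational(3, 2))), 3)), 2) = Pow(Add(-3, Pow(Mul(Rational(1, 2), Rational(2, 3), Rational(-1, 2)), 3)), 2) = Pow(Add(-3, Pow(Rational(-1, 6), 3)), 2) = Pow(Add(-3, Rational(-1, 216)), 2) = Pow(Rational(-649, 216), 2) = Rational(421201, 46656)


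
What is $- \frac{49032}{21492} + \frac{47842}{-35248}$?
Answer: $- \frac{12761575}{3507176} \approx -3.6387$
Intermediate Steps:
$- \frac{49032}{21492} + \frac{47842}{-35248} = \left(-49032\right) \frac{1}{21492} + 47842 \left(- \frac{1}{35248}\right) = - \frac{454}{199} - \frac{23921}{17624} = - \frac{12761575}{3507176}$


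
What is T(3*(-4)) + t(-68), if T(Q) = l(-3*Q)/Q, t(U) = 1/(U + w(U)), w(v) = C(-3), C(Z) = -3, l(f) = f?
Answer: -214/71 ≈ -3.0141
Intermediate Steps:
w(v) = -3
t(U) = 1/(-3 + U) (t(U) = 1/(U - 3) = 1/(-3 + U))
T(Q) = -3 (T(Q) = (-3*Q)/Q = -3)
T(3*(-4)) + t(-68) = -3 + 1/(-3 - 68) = -3 + 1/(-71) = -3 - 1/71 = -214/71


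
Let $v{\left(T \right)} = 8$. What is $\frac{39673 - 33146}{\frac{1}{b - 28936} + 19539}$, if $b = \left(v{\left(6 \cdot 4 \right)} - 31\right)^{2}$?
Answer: $\frac{185412489}{555044372} \approx 0.33405$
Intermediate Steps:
$b = 529$ ($b = \left(8 - 31\right)^{2} = \left(-23\right)^{2} = 529$)
$\frac{39673 - 33146}{\frac{1}{b - 28936} + 19539} = \frac{39673 - 33146}{\frac{1}{529 - 28936} + 19539} = \frac{6527}{\frac{1}{-28407} + 19539} = \frac{6527}{- \frac{1}{28407} + 19539} = \frac{6527}{\frac{555044372}{28407}} = 6527 \cdot \frac{28407}{555044372} = \frac{185412489}{555044372}$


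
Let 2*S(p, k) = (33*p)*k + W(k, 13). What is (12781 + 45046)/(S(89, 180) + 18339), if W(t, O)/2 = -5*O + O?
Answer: 57827/282617 ≈ 0.20461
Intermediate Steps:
W(t, O) = -8*O (W(t, O) = 2*(-5*O + O) = 2*(-4*O) = -8*O)
S(p, k) = -52 + 33*k*p/2 (S(p, k) = ((33*p)*k - 8*13)/2 = (33*k*p - 104)/2 = (-104 + 33*k*p)/2 = -52 + 33*k*p/2)
(12781 + 45046)/(S(89, 180) + 18339) = (12781 + 45046)/((-52 + (33/2)*180*89) + 18339) = 57827/((-52 + 264330) + 18339) = 57827/(264278 + 18339) = 57827/282617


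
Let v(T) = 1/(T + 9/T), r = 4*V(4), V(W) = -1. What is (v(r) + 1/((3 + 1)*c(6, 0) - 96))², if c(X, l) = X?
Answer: 97969/3240000 ≈ 0.030237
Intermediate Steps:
r = -4 (r = 4*(-1) = -4)
(v(r) + 1/((3 + 1)*c(6, 0) - 96))² = (-4/(9 + (-4)²) + 1/((3 + 1)*6 - 96))² = (-4/(9 + 16) + 1/(4*6 - 96))² = (-4/25 + 1/(24 - 96))² = (-4*1/25 + 1/(-72))² = (-4/25 - 1/72)² = (-313/1800)² = 97969/3240000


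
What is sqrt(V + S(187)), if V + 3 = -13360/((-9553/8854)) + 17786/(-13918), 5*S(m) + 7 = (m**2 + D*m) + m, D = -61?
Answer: 4*sqrt(2178469986961535)/1426595 ≈ 130.87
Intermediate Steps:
S(m) = -7/5 - 12*m + m**2/5 (S(m) = -7/5 + ((m**2 - 61*m) + m)/5 = -7/5 + (m**2 - 60*m)/5 = -7/5 + (-12*m + m**2/5) = -7/5 - 12*m + m**2/5)
V = 3531724550/285319 (V = -3 + (-13360/((-9553/8854)) + 17786/(-13918)) = -3 + (-13360/((-9553*1/8854)) + 17786*(-1/13918)) = -3 + (-13360/(-41/38) - 8893/6959) = -3 + (-13360*(-38/41) - 8893/6959) = -3 + (507680/41 - 8893/6959) = -3 + 3532580507/285319 = 3531724550/285319 ≈ 12378.)
sqrt(V + S(187)) = sqrt(3531724550/285319 + (-7/5 - 12*187 + (1/5)*187**2)) = sqrt(3531724550/285319 + (-7/5 - 2244 + (1/5)*34969)) = sqrt(3531724550/285319 + (-7/5 - 2244 + 34969/5)) = sqrt(3531724550/285319 + 23742/5) = sqrt(24432666448/1426595) = 4*sqrt(2178469986961535)/1426595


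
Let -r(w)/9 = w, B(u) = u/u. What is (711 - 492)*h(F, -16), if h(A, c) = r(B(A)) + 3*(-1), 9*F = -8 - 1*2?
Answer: -2628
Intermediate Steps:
B(u) = 1
F = -10/9 (F = (-8 - 1*2)/9 = (-8 - 2)/9 = (⅑)*(-10) = -10/9 ≈ -1.1111)
r(w) = -9*w
h(A, c) = -12 (h(A, c) = -9*1 + 3*(-1) = -9 - 3 = -12)
(711 - 492)*h(F, -16) = (711 - 492)*(-12) = 219*(-12) = -2628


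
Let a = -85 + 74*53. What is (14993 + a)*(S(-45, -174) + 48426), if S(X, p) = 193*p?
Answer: 279512520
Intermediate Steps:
a = 3837 (a = -85 + 3922 = 3837)
(14993 + a)*(S(-45, -174) + 48426) = (14993 + 3837)*(193*(-174) + 48426) = 18830*(-33582 + 48426) = 18830*14844 = 279512520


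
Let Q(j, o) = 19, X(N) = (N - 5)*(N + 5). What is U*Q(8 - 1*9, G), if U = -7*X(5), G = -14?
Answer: 0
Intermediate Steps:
X(N) = (-5 + N)*(5 + N)
U = 0 (U = -7*(-25 + 5²) = -7*(-25 + 25) = -7*0 = 0)
U*Q(8 - 1*9, G) = 0*19 = 0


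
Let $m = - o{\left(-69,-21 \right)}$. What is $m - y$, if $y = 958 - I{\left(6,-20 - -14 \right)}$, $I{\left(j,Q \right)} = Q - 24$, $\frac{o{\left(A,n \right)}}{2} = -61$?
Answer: $-866$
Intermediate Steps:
$o{\left(A,n \right)} = -122$ ($o{\left(A,n \right)} = 2 \left(-61\right) = -122$)
$I{\left(j,Q \right)} = -24 + Q$
$y = 988$ ($y = 958 - \left(-24 - 6\right) = 958 - -30 = 958 + 30 = 988$)
$m = 122$ ($m = \left(-1\right) \left(-122\right) = 122$)
$m - y = 122 - 988 = -866$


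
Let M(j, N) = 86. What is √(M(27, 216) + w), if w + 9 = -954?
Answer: I*√877 ≈ 29.614*I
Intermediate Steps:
w = -963 (w = -9 - 954 = -963)
√(M(27, 216) + w) = √(86 - 963) = √(-877) = I*√877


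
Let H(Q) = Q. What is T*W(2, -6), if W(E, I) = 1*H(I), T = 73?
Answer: -438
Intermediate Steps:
W(E, I) = I (W(E, I) = 1*I = I)
T*W(2, -6) = 73*(-6) = -438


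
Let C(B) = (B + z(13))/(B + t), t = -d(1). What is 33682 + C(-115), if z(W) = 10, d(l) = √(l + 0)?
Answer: 3907217/116 ≈ 33683.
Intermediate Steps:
d(l) = √l
t = -1 (t = -√1 = -1*1 = -1)
C(B) = (10 + B)/(-1 + B) (C(B) = (B + 10)/(B - 1) = (10 + B)/(-1 + B))
33682 + C(-115) = 33682 + (10 - 115)/(-1 - 115) = 33682 - 105/(-116) = 33682 - 1/116*(-105) = 33682 + 105/116 = 3907217/116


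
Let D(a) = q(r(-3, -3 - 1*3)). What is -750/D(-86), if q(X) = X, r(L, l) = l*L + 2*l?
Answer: -125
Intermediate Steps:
r(L, l) = 2*l + L*l (r(L, l) = L*l + 2*l = 2*l + L*l)
D(a) = 6 (D(a) = (-3 - 1*3)*(2 - 3) = (-3 - 3)*(-1) = -6*(-1) = 6)
-750/D(-86) = -750/6 = -750*1/6 = -125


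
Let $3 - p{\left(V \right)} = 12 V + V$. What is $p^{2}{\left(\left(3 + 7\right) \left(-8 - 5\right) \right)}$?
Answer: $2866249$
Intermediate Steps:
$p{\left(V \right)} = 3 - 13 V$ ($p{\left(V \right)} = 3 - \left(12 V + V\right) = 3 - 13 V$)
$p^{2}{\left(\left(3 + 7\right) \left(-8 - 5\right) \right)} = \left(3 - 13 \left(3 + 7\right) \left(-8 - 5\right)\right)^{2} = \left(3 - 13 \cdot 10 \left(-13\right)\right)^{2} = \left(3 - -1690\right)^{2} = \left(3 + 1690\right)^{2} = 1693^{2} = 2866249$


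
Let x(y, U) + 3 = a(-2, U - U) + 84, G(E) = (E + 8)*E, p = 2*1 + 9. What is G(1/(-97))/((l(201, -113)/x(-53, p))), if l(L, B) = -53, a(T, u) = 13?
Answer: 72850/498677 ≈ 0.14609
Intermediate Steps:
p = 11 (p = 2 + 9 = 11)
G(E) = E*(8 + E) (G(E) = (8 + E)*E = E*(8 + E))
x(y, U) = 94 (x(y, U) = -3 + (13 + 84) = -3 + 97 = 94)
G(1/(-97))/((l(201, -113)/x(-53, p))) = ((8 + 1/(-97))/(-97))/((-53/94)) = (-(8 - 1/97)/97)/((-53*1/94)) = (-1/97*775/97)/(-53/94) = -775/9409*(-94/53) = 72850/498677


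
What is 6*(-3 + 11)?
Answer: 48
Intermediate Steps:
6*(-3 + 11) = 6*8 = 48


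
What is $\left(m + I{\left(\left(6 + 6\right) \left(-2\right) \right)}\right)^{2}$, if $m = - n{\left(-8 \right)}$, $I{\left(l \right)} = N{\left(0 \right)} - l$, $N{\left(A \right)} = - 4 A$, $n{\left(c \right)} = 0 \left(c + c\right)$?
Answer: $576$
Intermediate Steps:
$n{\left(c \right)} = 0$ ($n{\left(c \right)} = 0 \cdot 2 c = 0$)
$I{\left(l \right)} = - l$ ($I{\left(l \right)} = \left(-4\right) 0 - l = 0 - l = - l$)
$m = 0$ ($m = \left(-1\right) 0 = 0$)
$\left(m + I{\left(\left(6 + 6\right) \left(-2\right) \right)}\right)^{2} = \left(0 - \left(6 + 6\right) \left(-2\right)\right)^{2} = \left(0 - 12 \left(-2\right)\right)^{2} = \left(0 - -24\right)^{2} = \left(0 + 24\right)^{2} = 24^{2} = 576$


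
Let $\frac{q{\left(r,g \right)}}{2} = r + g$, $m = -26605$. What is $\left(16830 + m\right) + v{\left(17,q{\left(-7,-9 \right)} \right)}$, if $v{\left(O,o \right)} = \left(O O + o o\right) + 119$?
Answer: $-8343$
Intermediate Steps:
$q{\left(r,g \right)} = 2 g + 2 r$ ($q{\left(r,g \right)} = 2 \left(r + g\right) = 2 \left(g + r\right) = 2 g + 2 r$)
$v{\left(O,o \right)} = 119 + O^{2} + o^{2}$ ($v{\left(O,o \right)} = \left(O^{2} + o^{2}\right) + 119 = 119 + O^{2} + o^{2}$)
$\left(16830 + m\right) + v{\left(17,q{\left(-7,-9 \right)} \right)} = \left(16830 - 26605\right) + \left(119 + 17^{2} + \left(2 \left(-9\right) + 2 \left(-7\right)\right)^{2}\right) = -9775 + \left(119 + 289 + \left(-18 - 14\right)^{2}\right) = -9775 + \left(119 + 289 + \left(-32\right)^{2}\right) = -9775 + \left(119 + 289 + 1024\right) = -9775 + 1432 = -8343$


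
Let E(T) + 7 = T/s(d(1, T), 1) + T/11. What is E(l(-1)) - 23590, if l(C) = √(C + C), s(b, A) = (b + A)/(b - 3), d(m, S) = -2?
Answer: -23597 + 56*I*√2/11 ≈ -23597.0 + 7.1996*I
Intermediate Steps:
s(b, A) = (A + b)/(-3 + b)
l(C) = √2*√C (l(C) = √(2*C) = √2*√C)
E(T) = -7 + 56*T/11 (E(T) = -7 + (T/(((1 - 2)/(-3 - 2))) + T/11) = -7 + (T/((-1/(-5))) + T*(1/11)) = -7 + (T/((-⅕*(-1))) + T/11) = -7 + (T/(⅕) + T/11) = -7 + (T*5 + T/11) = -7 + (5*T + T/11) = -7 + 56*T/11)
E(l(-1)) - 23590 = (-7 + 56*(√2*√(-1))/11) - 23590 = (-7 + 56*(√2*I)/11) - 23590 = (-7 + 56*(I*√2)/11) - 23590 = (-7 + 56*I*√2/11) - 23590 = -23597 + 56*I*√2/11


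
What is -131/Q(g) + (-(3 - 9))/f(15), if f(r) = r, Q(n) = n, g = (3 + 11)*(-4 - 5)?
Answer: 907/630 ≈ 1.4397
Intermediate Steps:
g = -126 (g = 14*(-9) = -126)
-131/Q(g) + (-(3 - 9))/f(15) = -131/(-126) - (3 - 9)/15 = -131*(-1/126) - 1*(-6)*(1/15) = 131/126 + 6*(1/15) = 131/126 + 2/5 = 907/630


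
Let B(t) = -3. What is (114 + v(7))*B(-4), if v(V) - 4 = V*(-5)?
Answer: -249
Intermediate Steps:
v(V) = 4 - 5*V (v(V) = 4 + V*(-5) = 4 - 5*V)
(114 + v(7))*B(-4) = (114 + (4 - 5*7))*(-3) = (114 + (4 - 35))*(-3) = (114 - 31)*(-3) = 83*(-3) = -249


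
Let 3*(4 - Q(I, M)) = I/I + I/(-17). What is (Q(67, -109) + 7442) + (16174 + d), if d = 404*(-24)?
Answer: 710174/51 ≈ 13925.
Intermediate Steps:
Q(I, M) = 11/3 + I/51 (Q(I, M) = 4 - (I/I + I/(-17))/3 = 4 - (1 + I*(-1/17))/3 = 4 - (1 - I/17)/3 = 4 + (-⅓ + I/51) = 11/3 + I/51)
d = -9696
(Q(67, -109) + 7442) + (16174 + d) = ((11/3 + (1/51)*67) + 7442) + (16174 - 9696) = ((11/3 + 67/51) + 7442) + 6478 = (254/51 + 7442) + 6478 = 379796/51 + 6478 = 710174/51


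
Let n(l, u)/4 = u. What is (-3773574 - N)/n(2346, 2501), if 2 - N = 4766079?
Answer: 992503/10004 ≈ 99.211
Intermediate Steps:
N = -4766077 (N = 2 - 1*4766079 = 2 - 4766079 = -4766077)
n(l, u) = 4*u
(-3773574 - N)/n(2346, 2501) = (-3773574 - 1*(-4766077))/((4*2501)) = (-3773574 + 4766077)/10004 = 992503*(1/10004) = 992503/10004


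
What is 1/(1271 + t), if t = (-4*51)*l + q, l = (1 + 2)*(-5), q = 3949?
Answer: 1/8280 ≈ 0.00012077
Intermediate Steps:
l = -15 (l = 3*(-5) = -15)
t = 7009 (t = -4*51*(-15) + 3949 = -204*(-15) + 3949 = 3060 + 3949 = 7009)
1/(1271 + t) = 1/(1271 + 7009) = 1/8280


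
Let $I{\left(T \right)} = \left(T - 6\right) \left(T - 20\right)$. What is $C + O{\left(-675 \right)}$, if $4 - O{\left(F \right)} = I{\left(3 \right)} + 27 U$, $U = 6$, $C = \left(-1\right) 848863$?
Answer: $-849072$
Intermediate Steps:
$C = -848863$
$I{\left(T \right)} = \left(-20 + T\right) \left(-6 + T\right)$ ($I{\left(T \right)} = \left(-6 + T\right) \left(-20 + T\right) = \left(-20 + T\right) \left(-6 + T\right)$)
$O{\left(F \right)} = -209$ ($O{\left(F \right)} = 4 - \left(\left(120 + 3^{2} - 78\right) + 27 \cdot 6\right) = 4 - \left(\left(120 + 9 - 78\right) + 162\right) = 4 - \left(51 + 162\right) = 4 - 213 = -209$)
$C + O{\left(-675 \right)} = -848863 - 209 = -849072$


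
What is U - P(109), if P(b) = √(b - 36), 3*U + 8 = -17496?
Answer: -17504/3 - √73 ≈ -5843.2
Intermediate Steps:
U = -17504/3 (U = -8/3 + (⅓)*(-17496) = -8/3 - 5832 = -17504/3 ≈ -5834.7)
P(b) = √(-36 + b)
U - P(109) = -17504/3 - √(-36 + 109) = -17504/3 - √73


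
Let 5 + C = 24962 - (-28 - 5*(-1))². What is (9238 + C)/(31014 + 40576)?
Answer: 16833/35795 ≈ 0.47026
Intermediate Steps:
C = 24428 (C = -5 + (24962 - (-28 - 5*(-1))²) = -5 + (24962 - (-28 + 5)²) = -5 + (24962 - 1*(-23)²) = -5 + (24962 - 1*529) = -5 + (24962 - 529) = -5 + 24433 = 24428)
(9238 + C)/(31014 + 40576) = (9238 + 24428)/(31014 + 40576) = 33666/71590 = 33666*(1/71590) = 16833/35795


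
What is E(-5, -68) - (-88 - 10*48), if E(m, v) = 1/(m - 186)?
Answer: 108487/191 ≈ 568.00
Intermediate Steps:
E(m, v) = 1/(-186 + m)
E(-5, -68) - (-88 - 10*48) = 1/(-186 - 5) - (-88 - 10*48) = 1/(-191) - (-88 - 480) = -1/191 - 1*(-568) = -1/191 + 568 = 108487/191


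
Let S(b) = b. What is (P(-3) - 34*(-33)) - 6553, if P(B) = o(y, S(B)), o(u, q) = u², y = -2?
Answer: -5427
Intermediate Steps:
P(B) = 4 (P(B) = (-2)² = 4)
(P(-3) - 34*(-33)) - 6553 = (4 - 34*(-33)) - 6553 = (4 + 1122) - 6553 = 1126 - 6553 = -5427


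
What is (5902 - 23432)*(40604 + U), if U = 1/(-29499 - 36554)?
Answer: -47015740672830/66053 ≈ -7.1179e+8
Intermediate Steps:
U = -1/66053 (U = 1/(-66053) = -1/66053 ≈ -1.5139e-5)
(5902 - 23432)*(40604 + U) = (5902 - 23432)*(40604 - 1/66053) = -17530*2682016011/66053 = -47015740672830/66053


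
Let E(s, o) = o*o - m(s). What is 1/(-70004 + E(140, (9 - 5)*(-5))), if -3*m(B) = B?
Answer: -3/208672 ≈ -1.4377e-5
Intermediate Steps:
m(B) = -B/3
E(s, o) = o² + s/3 (E(s, o) = o*o - (-1)*s/3 = o² + s/3)
1/(-70004 + E(140, (9 - 5)*(-5))) = 1/(-70004 + (((9 - 5)*(-5))² + (⅓)*140)) = 1/(-70004 + ((4*(-5))² + 140/3)) = 1/(-70004 + ((-20)² + 140/3)) = 1/(-70004 + (400 + 140/3)) = 1/(-70004 + 1340/3) = 1/(-208672/3) = -3/208672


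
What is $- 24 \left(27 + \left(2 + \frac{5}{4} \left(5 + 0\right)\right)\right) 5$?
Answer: $-4230$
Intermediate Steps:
$- 24 \left(27 + \left(2 + \frac{5}{4} \left(5 + 0\right)\right)\right) 5 = - 24 \left(27 + \left(2 + 5 \cdot \frac{1}{4} \cdot 5\right)\right) 5 = - 24 \left(27 + \left(2 + \frac{5}{4} \cdot 5\right)\right) 5 = - 24 \left(27 + \left(2 + \frac{25}{4}\right)\right) 5 = - 24 \left(27 + \frac{33}{4}\right) 5 = - 24 \cdot \frac{141}{4} \cdot 5 = \left(-24\right) \frac{705}{4} = -4230$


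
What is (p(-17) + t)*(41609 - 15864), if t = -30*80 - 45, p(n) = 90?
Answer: -60629475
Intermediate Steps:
t = -2445 (t = -2400 - 45 = -2445)
(p(-17) + t)*(41609 - 15864) = (90 - 2445)*(41609 - 15864) = -2355*25745 = -60629475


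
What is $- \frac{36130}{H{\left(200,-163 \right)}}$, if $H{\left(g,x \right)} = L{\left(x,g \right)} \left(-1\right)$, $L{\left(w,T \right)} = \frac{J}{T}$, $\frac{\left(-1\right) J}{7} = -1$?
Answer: $\frac{7226000}{7} \approx 1.0323 \cdot 10^{6}$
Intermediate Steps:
$J = 7$ ($J = \left(-7\right) \left(-1\right) = 7$)
$L{\left(w,T \right)} = \frac{7}{T}$
$H{\left(g,x \right)} = - \frac{7}{g}$ ($H{\left(g,x \right)} = \frac{7}{g} \left(-1\right) = - \frac{7}{g}$)
$- \frac{36130}{H{\left(200,-163 \right)}} = - \frac{36130}{\left(-7\right) \frac{1}{200}} = - \frac{36130}{- \frac{7}{200}} = \left(-36130\right) \left(- \frac{200}{7}\right) = \frac{7226000}{7}$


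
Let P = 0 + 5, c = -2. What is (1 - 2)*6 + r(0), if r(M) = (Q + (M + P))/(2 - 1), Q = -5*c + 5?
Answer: 14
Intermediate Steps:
P = 5
Q = 15 (Q = -5*(-2) + 5 = 10 + 5 = 15)
r(M) = 20 + M (r(M) = (15 + (M + 5))/(2 - 1) = (15 + (5 + M))/1 = (20 + M)*1 = 20 + M)
(1 - 2)*6 + r(0) = (1 - 2)*6 + (20 + 0) = -1*6 + 20 = -6 + 20 = 14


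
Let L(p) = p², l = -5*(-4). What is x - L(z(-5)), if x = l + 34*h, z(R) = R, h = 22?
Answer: 743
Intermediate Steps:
l = 20
x = 768 (x = 20 + 34*22 = 20 + 748 = 768)
x - L(z(-5)) = 768 - 1*(-5)² = 768 - 1*25 = 768 - 25 = 743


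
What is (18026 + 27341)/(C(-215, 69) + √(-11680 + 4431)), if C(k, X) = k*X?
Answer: -673019445/220084474 - 45367*I*√7249/220084474 ≈ -3.058 - 0.01755*I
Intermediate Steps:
C(k, X) = X*k
(18026 + 27341)/(C(-215, 69) + √(-11680 + 4431)) = (18026 + 27341)/(69*(-215) + √(-11680 + 4431)) = 45367/(-14835 + √(-7249)) = 45367/(-14835 + I*√7249)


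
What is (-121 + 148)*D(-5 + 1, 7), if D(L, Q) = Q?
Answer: 189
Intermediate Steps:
(-121 + 148)*D(-5 + 1, 7) = (-121 + 148)*7 = 27*7 = 189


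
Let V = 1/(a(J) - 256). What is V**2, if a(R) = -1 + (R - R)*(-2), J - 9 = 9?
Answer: 1/66049 ≈ 1.5140e-5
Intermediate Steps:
J = 18 (J = 9 + 9 = 18)
a(R) = -1 (a(R) = -1 + 0*(-2) = -1 + 0 = -1)
V = -1/257 (V = 1/(-1 - 256) = 1/(-257) = -1/257 ≈ -0.0038911)
V**2 = (-1/257)**2 = 1/66049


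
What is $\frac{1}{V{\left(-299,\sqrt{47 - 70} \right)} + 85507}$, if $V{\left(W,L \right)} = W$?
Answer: $\frac{1}{85208} \approx 1.1736 \cdot 10^{-5}$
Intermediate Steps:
$\frac{1}{V{\left(-299,\sqrt{47 - 70} \right)} + 85507} = \frac{1}{-299 + 85507} = \frac{1}{85208}$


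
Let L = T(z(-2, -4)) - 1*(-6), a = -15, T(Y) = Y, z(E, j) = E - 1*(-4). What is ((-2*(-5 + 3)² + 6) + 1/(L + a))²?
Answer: 225/49 ≈ 4.5918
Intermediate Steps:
z(E, j) = 4 + E (z(E, j) = E + 4 = 4 + E)
L = 8 (L = (4 - 2) - 1*(-6) = 2 + 6 = 8)
((-2*(-5 + 3)² + 6) + 1/(L + a))² = ((-2*(-5 + 3)² + 6) + 1/(8 - 15))² = ((-2*(-2)² + 6) + 1/(-7))² = ((-2*4 + 6) - ⅐)² = ((-8 + 6) - ⅐)² = (-2 - ⅐)² = (-15/7)² = 225/49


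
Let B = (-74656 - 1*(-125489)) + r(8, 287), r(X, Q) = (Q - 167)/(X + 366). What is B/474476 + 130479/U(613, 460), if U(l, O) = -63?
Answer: -3858804310465/1863267252 ≈ -2071.0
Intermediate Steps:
r(X, Q) = (-167 + Q)/(366 + X)
B = 9505831/187 (B = (-74656 - 1*(-125489)) + (-167 + 287)/(366 + 8) = (-74656 + 125489) + 120/374 = 50833 + (1/374)*120 = 50833 + 60/187 = 9505831/187 ≈ 50833.)
B/474476 + 130479/U(613, 460) = (9505831/187)/474476 + 130479/(-63) = (9505831/187)*(1/474476) + 130479*(-1/63) = 9505831/88727012 - 43493/21 = -3858804310465/1863267252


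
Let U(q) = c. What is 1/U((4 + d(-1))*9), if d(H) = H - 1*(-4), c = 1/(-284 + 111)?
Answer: -173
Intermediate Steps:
c = -1/173 (c = 1/(-173) = -1/173 ≈ -0.0057803)
d(H) = 4 + H (d(H) = H + 4 = 4 + H)
U(q) = -1/173
1/U((4 + d(-1))*9) = 1/(-1/173) = -173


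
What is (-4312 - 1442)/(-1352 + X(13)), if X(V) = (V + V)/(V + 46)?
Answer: 169743/39871 ≈ 4.2573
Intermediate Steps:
X(V) = 2*V/(46 + V) (X(V) = (2*V)/(46 + V) = 2*V/(46 + V))
(-4312 - 1442)/(-1352 + X(13)) = (-4312 - 1442)/(-1352 + 2*13/(46 + 13)) = -5754/(-1352 + 2*13/59) = -5754/(-1352 + 2*13*(1/59)) = -5754/(-1352 + 26/59) = -5754/(-79742/59) = -5754*(-59/79742) = 169743/39871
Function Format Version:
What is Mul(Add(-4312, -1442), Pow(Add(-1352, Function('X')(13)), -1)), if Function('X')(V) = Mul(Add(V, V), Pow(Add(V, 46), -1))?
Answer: Rational(169743, 39871) ≈ 4.2573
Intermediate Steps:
Function('X')(V) = Mul(2, V, Pow(Add(46, V), -1)) (Function('X')(V) = Mul(Mul(2, V), Pow(Add(46, V), -1)) = Mul(2, V, Pow(Add(46, V), -1)))
Mul(Add(-4312, -1442), Pow(Add(-1352, Function('X')(13)), -1)) = Mul(Add(-4312, -1442), Pow(Add(-1352, Mul(2, 13, Pow(Add(46, 13), -1))), -1)) = Mul(-5754, Pow(Add(-1352, Mul(2, 13, Pow(59, -1))), -1)) = Mul(-5754, Pow(Add(-1352, Mul(2, 13, Rational(1, 59))), -1)) = Mul(-5754, Pow(Add(-1352, Rational(26, 59)), -1)) = Mul(-5754, Pow(Rational(-79742, 59), -1)) = Mul(-5754, Rational(-59, 79742)) = Rational(169743, 39871)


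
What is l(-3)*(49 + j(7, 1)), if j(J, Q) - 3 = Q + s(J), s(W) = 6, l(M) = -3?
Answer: -177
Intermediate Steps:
j(J, Q) = 9 + Q (j(J, Q) = 3 + (Q + 6) = 3 + (6 + Q) = 9 + Q)
l(-3)*(49 + j(7, 1)) = -3*(49 + (9 + 1)) = -3*(49 + 10) = -3*59 = -177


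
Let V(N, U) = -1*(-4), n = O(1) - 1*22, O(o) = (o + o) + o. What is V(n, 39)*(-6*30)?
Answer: -720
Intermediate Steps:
O(o) = 3*o (O(o) = 2*o + o = 3*o)
n = -19 (n = 3*1 - 1*22 = 3 - 22 = -19)
V(N, U) = 4
V(n, 39)*(-6*30) = 4*(-6*30) = 4*(-180) = -720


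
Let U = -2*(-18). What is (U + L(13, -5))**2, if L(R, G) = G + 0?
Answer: 961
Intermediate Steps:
L(R, G) = G
U = 36
(U + L(13, -5))**2 = (36 - 5)**2 = 31**2 = 961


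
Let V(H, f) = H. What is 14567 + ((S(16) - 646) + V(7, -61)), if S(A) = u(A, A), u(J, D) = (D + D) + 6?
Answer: 13966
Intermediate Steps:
u(J, D) = 6 + 2*D (u(J, D) = 2*D + 6 = 6 + 2*D)
S(A) = 6 + 2*A
14567 + ((S(16) - 646) + V(7, -61)) = 14567 + (((6 + 2*16) - 646) + 7) = 14567 + (((6 + 32) - 646) + 7) = 14567 + ((38 - 646) + 7) = 14567 + (-608 + 7) = 14567 - 601 = 13966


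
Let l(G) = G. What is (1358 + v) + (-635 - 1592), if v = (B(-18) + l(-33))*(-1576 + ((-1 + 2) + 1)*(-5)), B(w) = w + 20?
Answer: 48297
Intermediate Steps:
B(w) = 20 + w
v = 49166 (v = ((20 - 18) - 33)*(-1576 + ((-1 + 2) + 1)*(-5)) = (2 - 33)*(-1576 + (1 + 1)*(-5)) = -31*(-1576 + 2*(-5)) = -31*(-1576 - 10) = -31*(-1586) = 49166)
(1358 + v) + (-635 - 1592) = (1358 + 49166) + (-635 - 1592) = 50524 - 2227 = 48297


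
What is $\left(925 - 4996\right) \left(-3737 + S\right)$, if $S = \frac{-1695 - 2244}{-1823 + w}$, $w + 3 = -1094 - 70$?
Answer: $\frac{152079639}{10} \approx 1.5208 \cdot 10^{7}$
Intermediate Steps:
$w = -1167$ ($w = -3 - 1164 = -1167$)
$S = \frac{303}{230}$ ($S = \frac{-1695 - 2244}{-1823 - 1167} = - \frac{3939}{-2990} = \left(-3939\right) \left(- \frac{1}{2990}\right) = \frac{303}{230} \approx 1.3174$)
$\left(925 - 4996\right) \left(-3737 + S\right) = \left(925 - 4996\right) \left(-3737 + \frac{303}{230}\right) = \left(-4071\right) \left(- \frac{859207}{230}\right) = \frac{152079639}{10}$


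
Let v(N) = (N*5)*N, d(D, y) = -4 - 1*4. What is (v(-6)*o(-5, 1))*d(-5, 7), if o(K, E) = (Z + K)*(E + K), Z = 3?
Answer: -11520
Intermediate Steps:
d(D, y) = -8 (d(D, y) = -4 - 4 = -8)
v(N) = 5*N² (v(N) = (5*N)*N = 5*N²)
o(K, E) = (3 + K)*(E + K)
(v(-6)*o(-5, 1))*d(-5, 7) = ((5*(-6)²)*((-5)² + 3*1 + 3*(-5) + 1*(-5)))*(-8) = ((5*36)*(25 + 3 - 15 - 5))*(-8) = (180*8)*(-8) = 1440*(-8) = -11520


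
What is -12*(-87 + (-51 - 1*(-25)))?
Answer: 1356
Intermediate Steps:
-12*(-87 + (-51 - 1*(-25))) = -12*(-87 + (-51 + 25)) = -12*(-87 - 26) = -12*(-113) = 1356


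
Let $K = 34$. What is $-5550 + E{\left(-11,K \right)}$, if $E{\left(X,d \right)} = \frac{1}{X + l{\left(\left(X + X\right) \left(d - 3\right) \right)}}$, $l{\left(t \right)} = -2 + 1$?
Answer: $- \frac{66601}{12} \approx -5550.1$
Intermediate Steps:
$l{\left(t \right)} = -1$
$E{\left(X,d \right)} = \frac{1}{-1 + X}$ ($E{\left(X,d \right)} = \frac{1}{X - 1} = \frac{1}{-1 + X}$)
$-5550 + E{\left(-11,K \right)} = -5550 + \frac{1}{-1 - 11} = -5550 + \frac{1}{-12} = -5550 - \frac{1}{12} = - \frac{66601}{12}$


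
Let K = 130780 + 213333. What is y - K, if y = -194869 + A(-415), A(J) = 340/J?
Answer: -44735574/83 ≈ -5.3898e+5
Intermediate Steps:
K = 344113
y = -16174195/83 (y = -194869 + 340/(-415) = -194869 + 340*(-1/415) = -194869 - 68/83 = -16174195/83 ≈ -1.9487e+5)
y - K = -16174195/83 - 1*344113 = -16174195/83 - 344113 = -44735574/83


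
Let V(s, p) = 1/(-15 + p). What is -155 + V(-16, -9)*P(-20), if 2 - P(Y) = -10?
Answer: -311/2 ≈ -155.50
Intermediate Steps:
P(Y) = 12 (P(Y) = 2 - 1*(-10) = 2 + 10 = 12)
-155 + V(-16, -9)*P(-20) = -155 + 12/(-15 - 9) = -155 + 12/(-24) = -155 - 1/24*12 = -155 - ½ = -311/2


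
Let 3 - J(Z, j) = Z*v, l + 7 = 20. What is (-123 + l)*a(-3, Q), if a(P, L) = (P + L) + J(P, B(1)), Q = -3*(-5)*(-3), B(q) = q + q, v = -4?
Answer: 6270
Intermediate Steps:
B(q) = 2*q
l = 13 (l = -7 + 20 = 13)
J(Z, j) = 3 + 4*Z (J(Z, j) = 3 - Z*(-4) = 3 - (-4)*Z = 3 + 4*Z)
Q = -45 (Q = 15*(-3) = -45)
a(P, L) = 3 + L + 5*P (a(P, L) = (P + L) + (3 + 4*P) = (L + P) + (3 + 4*P) = 3 + L + 5*P)
(-123 + l)*a(-3, Q) = (-123 + 13)*(3 - 45 + 5*(-3)) = -110*(3 - 45 - 15) = -110*(-57) = 6270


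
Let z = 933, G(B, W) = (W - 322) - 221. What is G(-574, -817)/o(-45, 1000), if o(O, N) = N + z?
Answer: -1360/1933 ≈ -0.70357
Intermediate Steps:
G(B, W) = -543 + W (G(B, W) = (-322 + W) - 221 = -543 + W)
o(O, N) = 933 + N (o(O, N) = N + 933 = 933 + N)
G(-574, -817)/o(-45, 1000) = (-543 - 817)/(933 + 1000) = -1360/1933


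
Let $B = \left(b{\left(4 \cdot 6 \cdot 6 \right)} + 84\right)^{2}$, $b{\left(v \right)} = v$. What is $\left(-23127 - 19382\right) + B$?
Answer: $9475$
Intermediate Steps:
$B = 51984$ ($B = \left(4 \cdot 6 \cdot 6 + 84\right)^{2} = \left(24 \cdot 6 + 84\right)^{2} = \left(144 + 84\right)^{2} = 228^{2} = 51984$)
$\left(-23127 - 19382\right) + B = \left(-23127 - 19382\right) + 51984 = -42509 + 51984 = 9475$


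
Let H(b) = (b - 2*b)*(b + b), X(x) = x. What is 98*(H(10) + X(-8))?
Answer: -20384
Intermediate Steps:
H(b) = -2*b² (H(b) = (-b)*(2*b) = -2*b²)
98*(H(10) + X(-8)) = 98*(-2*10² - 8) = 98*(-2*100 - 8) = 98*(-200 - 8) = 98*(-208) = -20384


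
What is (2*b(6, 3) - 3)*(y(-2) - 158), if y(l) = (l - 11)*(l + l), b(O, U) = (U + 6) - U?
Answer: -954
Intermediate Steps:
b(O, U) = 6 (b(O, U) = (6 + U) - U = 6)
y(l) = 2*l*(-11 + l) (y(l) = (-11 + l)*(2*l) = 2*l*(-11 + l))
(2*b(6, 3) - 3)*(y(-2) - 158) = (2*6 - 3)*(2*(-2)*(-11 - 2) - 158) = (12 - 3)*(2*(-2)*(-13) - 158) = 9*(52 - 158) = 9*(-106) = -954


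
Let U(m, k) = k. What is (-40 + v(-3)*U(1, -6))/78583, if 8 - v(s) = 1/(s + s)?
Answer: -89/78583 ≈ -0.0011326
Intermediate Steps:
v(s) = 8 - 1/(2*s) (v(s) = 8 - 1/(s + s) = 8 - 1/(2*s))
(-40 + v(-3)*U(1, -6))/78583 = (-40 + (8 - ½/(-3))*(-6))/78583 = (-40 + (8 - ½*(-⅓))*(-6))*(1/78583) = (-40 + (8 + ⅙)*(-6))*(1/78583) = (-40 + (49/6)*(-6))*(1/78583) = (-40 - 49)*(1/78583) = -89*1/78583 = -89/78583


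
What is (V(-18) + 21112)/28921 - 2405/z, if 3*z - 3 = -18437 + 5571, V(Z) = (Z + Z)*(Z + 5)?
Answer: 486248555/372010823 ≈ 1.3071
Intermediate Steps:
V(Z) = 2*Z*(5 + Z) (V(Z) = (2*Z)*(5 + Z) = 2*Z*(5 + Z))
z = -12863/3 (z = 1 + (-18437 + 5571)/3 = 1 + (1/3)*(-12866) = 1 - 12866/3 = -12863/3 ≈ -4287.7)
(V(-18) + 21112)/28921 - 2405/z = (2*(-18)*(5 - 18) + 21112)/28921 - 2405/(-12863/3) = (2*(-18)*(-13) + 21112)*(1/28921) - 2405*(-3/12863) = (468 + 21112)*(1/28921) + 7215/12863 = 21580*(1/28921) + 7215/12863 = 21580/28921 + 7215/12863 = 486248555/372010823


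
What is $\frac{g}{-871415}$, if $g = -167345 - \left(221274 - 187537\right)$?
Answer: $\frac{201082}{871415} \approx 0.23075$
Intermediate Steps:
$g = -201082$ ($g = -167345 - 33737 = -201082$)
$\frac{g}{-871415} = - \frac{201082}{-871415} = \left(-201082\right) \left(- \frac{1}{871415}\right) = \frac{201082}{871415}$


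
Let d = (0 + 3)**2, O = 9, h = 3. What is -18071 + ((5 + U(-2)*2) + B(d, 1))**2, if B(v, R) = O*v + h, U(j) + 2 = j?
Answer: -11510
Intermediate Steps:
U(j) = -2 + j
d = 9 (d = 3**2 = 9)
B(v, R) = 3 + 9*v (B(v, R) = 9*v + 3 = 3 + 9*v)
-18071 + ((5 + U(-2)*2) + B(d, 1))**2 = -18071 + ((5 + (-2 - 2)*2) + (3 + 9*9))**2 = -18071 + ((5 - 4*2) + (3 + 81))**2 = -18071 + ((5 - 8) + 84)**2 = -18071 + (-3 + 84)**2 = -18071 + 81**2 = -18071 + 6561 = -11510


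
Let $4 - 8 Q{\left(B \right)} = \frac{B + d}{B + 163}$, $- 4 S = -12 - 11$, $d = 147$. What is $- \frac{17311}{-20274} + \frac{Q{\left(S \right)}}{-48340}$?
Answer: $\frac{753125307269}{882040644000} \approx 0.85384$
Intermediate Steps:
$S = \frac{23}{4}$ ($S = - \frac{-12 - 11}{4} = \left(- \frac{1}{4}\right) \left(-23\right) = \frac{23}{4} \approx 5.75$)
$Q{\left(B \right)} = \frac{1}{2} - \frac{147 + B}{8 \left(163 + B\right)}$ ($Q{\left(B \right)} = \frac{1}{2} - \frac{\left(B + 147\right) \frac{1}{B + 163}}{8} = \frac{1}{2} - \frac{\left(147 + B\right) \frac{1}{163 + B}}{8} = \frac{1}{2} - \frac{\frac{1}{163 + B} \left(147 + B\right)}{8} = \frac{1}{2} - \frac{147 + B}{8 \left(163 + B\right)}$)
$- \frac{17311}{-20274} + \frac{Q{\left(S \right)}}{-48340} = - \frac{17311}{-20274} + \frac{\frac{1}{8} \frac{1}{163 + \frac{23}{4}} \left(505 + 3 \cdot \frac{23}{4}\right)}{-48340} = \left(-17311\right) \left(- \frac{1}{20274}\right) + \frac{505 + \frac{69}{4}}{8 \cdot \frac{675}{4}} \left(- \frac{1}{48340}\right) = \frac{17311}{20274} + \frac{1}{8} \cdot \frac{4}{675} \cdot \frac{2089}{4} \left(- \frac{1}{48340}\right) = \frac{17311}{20274} + \frac{2089}{5400} \left(- \frac{1}{48340}\right) = \frac{17311}{20274} - \frac{2089}{261036000} = \frac{753125307269}{882040644000}$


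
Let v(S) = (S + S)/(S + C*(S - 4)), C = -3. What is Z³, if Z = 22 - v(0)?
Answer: 10648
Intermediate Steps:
v(S) = 2*S/(12 - 2*S) (v(S) = (S + S)/(S - 3*(S - 4)) = (2*S)/(S - 3*(-4 + S)) = (2*S)/(S + (12 - 3*S)) = (2*S)/(12 - 2*S) = 2*S/(12 - 2*S))
Z = 22 (Z = 22 - (-1)*0/(-6 + 0) = 22 - (-1)*0/(-6) = 22 - (-1)*0*(-1)/6 = 22 - 1*0 = 22 + 0 = 22)
Z³ = 22³ = 10648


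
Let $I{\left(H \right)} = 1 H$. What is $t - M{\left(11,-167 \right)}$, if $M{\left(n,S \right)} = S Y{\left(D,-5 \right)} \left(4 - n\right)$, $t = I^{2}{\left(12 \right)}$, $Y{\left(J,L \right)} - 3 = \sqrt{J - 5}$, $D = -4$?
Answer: $-3363 - 3507 i \approx -3363.0 - 3507.0 i$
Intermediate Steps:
$I{\left(H \right)} = H$
$Y{\left(J,L \right)} = 3 + \sqrt{-5 + J}$ ($Y{\left(J,L \right)} = 3 + \sqrt{J - 5} = 3 + \sqrt{-5 + J}$)
$t = 144$ ($t = 12^{2} = 144$)
$M{\left(n,S \right)} = S \left(3 + 3 i\right) \left(4 - n\right)$ ($M{\left(n,S \right)} = S \left(3 + \sqrt{-5 - 4}\right) \left(4 - n\right) = S \left(3 + \sqrt{-9}\right) \left(4 - n\right) = S \left(3 + 3 i\right) \left(4 - n\right)$)
$t - M{\left(11,-167 \right)} = 144 - \left(-3\right) \left(-167\right) \left(1 + i\right) \left(-4 + 11\right) = 144 - \left(-3\right) \left(-167\right) \left(1 + i\right) 7 = 144 - \left(3507 + 3507 i\right) = -3363 - 3507 i$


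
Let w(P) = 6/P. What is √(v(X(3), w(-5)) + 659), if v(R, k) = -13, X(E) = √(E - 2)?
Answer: √646 ≈ 25.417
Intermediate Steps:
X(E) = √(-2 + E)
√(v(X(3), w(-5)) + 659) = √(-13 + 659) = √646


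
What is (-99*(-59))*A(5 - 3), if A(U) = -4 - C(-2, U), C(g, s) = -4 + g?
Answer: 11682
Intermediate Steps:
A(U) = 2 (A(U) = -4 - (-4 - 2) = -4 - 1*(-6) = -4 + 6 = 2)
(-99*(-59))*A(5 - 3) = -99*(-59)*2 = 5841*2 = 11682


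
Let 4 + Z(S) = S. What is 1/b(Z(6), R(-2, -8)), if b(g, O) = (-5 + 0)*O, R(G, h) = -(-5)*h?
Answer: 1/200 ≈ 0.0050000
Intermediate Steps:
Z(S) = -4 + S
R(G, h) = 5*h
b(g, O) = -5*O
1/b(Z(6), R(-2, -8)) = 1/(-25*(-8)) = 1/(-5*(-40)) = 1/200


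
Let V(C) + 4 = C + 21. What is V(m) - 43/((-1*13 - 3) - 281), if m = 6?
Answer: 6874/297 ≈ 23.145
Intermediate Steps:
V(C) = 17 + C (V(C) = -4 + (C + 21) = -4 + (21 + C) = 17 + C)
V(m) - 43/((-1*13 - 3) - 281) = (17 + 6) - 43/((-1*13 - 3) - 281) = 23 - 43/((-13 - 3) - 281) = 23 - 43/(-16 - 281) = 23 - 43/(-297) = 23 - 1/297*(-43) = 23 + 43/297 = 6874/297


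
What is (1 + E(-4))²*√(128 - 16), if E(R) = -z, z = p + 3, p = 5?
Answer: 196*√7 ≈ 518.57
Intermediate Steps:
z = 8 (z = 5 + 3 = 8)
E(R) = -8 (E(R) = -1*8 = -8)
(1 + E(-4))²*√(128 - 16) = (1 - 8)²*√(128 - 16) = (-7)²*√112 = 49*(4*√7) = 196*√7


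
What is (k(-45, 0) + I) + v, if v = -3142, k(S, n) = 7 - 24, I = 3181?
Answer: 22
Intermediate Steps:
k(S, n) = -17
(k(-45, 0) + I) + v = (-17 + 3181) - 3142 = 3164 - 3142 = 22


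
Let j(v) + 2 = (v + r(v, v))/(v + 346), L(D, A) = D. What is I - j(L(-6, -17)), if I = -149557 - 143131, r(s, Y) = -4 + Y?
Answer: -24878306/85 ≈ -2.9269e+5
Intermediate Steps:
j(v) = -2 + (-4 + 2*v)/(346 + v) (j(v) = -2 + (v + (-4 + v))/(v + 346) = -2 + (-4 + 2*v)/(346 + v))
I = -292688
I - j(L(-6, -17)) = -292688 - (-696)/(346 - 6) = -292688 - (-696)/340 = -292688 - 1*(-174/85) = -292688 + 174/85 = -24878306/85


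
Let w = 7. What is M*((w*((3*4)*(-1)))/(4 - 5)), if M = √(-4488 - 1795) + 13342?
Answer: 1120728 + 84*I*√6283 ≈ 1.1207e+6 + 6658.3*I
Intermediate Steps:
M = 13342 + I*√6283 (M = √(-6283) + 13342 = I*√6283 + 13342 = 13342 + I*√6283 ≈ 13342.0 + 79.265*I)
M*((w*((3*4)*(-1)))/(4 - 5)) = (13342 + I*√6283)*((7*((3*4)*(-1)))/(4 - 5)) = (13342 + I*√6283)*((7*(12*(-1)))/(-1)) = (13342 + I*√6283)*((7*(-12))*(-1)) = (13342 + I*√6283)*(-84*(-1)) = (13342 + I*√6283)*84 = 1120728 + 84*I*√6283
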